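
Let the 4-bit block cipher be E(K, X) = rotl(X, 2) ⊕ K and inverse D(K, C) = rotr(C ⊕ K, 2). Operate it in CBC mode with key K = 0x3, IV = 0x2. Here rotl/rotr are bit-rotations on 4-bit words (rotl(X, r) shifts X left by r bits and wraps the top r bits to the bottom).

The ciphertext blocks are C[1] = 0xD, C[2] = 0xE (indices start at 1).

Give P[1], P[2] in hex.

P[1] = 0x9, P[2] = 0xA

CBC decryption: P_i = D(K, C_i) ⊕ C_{i−1}, with C_{0} = IV.
P[1]: D(K, 0xD) = 0xB; 0xB ⊕ 0x2 = 0x9.
P[2]: D(K, 0xE) = 0x7; 0x7 ⊕ 0xD = 0xA.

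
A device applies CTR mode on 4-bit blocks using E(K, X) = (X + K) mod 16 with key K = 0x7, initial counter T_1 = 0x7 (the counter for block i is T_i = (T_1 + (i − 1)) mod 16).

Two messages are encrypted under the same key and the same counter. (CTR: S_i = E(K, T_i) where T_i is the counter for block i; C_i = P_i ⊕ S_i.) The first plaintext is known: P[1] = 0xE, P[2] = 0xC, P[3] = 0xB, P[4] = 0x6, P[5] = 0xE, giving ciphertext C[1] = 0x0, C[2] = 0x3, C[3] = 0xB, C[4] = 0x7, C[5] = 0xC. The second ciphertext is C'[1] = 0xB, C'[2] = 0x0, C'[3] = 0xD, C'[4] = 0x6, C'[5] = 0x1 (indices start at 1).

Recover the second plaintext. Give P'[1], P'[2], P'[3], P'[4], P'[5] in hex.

In CTR with a reused counter, both messages share the same keystream S_i, so C_i ⊕ C'_i = P_i ⊕ P'_i and thus P'_i = P_i ⊕ C_i ⊕ C'_i.
P'[1]: 0xE ⊕ 0x0 ⊕ 0xB = 0x5.
P'[2]: 0xC ⊕ 0x3 ⊕ 0x0 = 0xF.
P'[3]: 0xB ⊕ 0xB ⊕ 0xD = 0xD.
P'[4]: 0x6 ⊕ 0x7 ⊕ 0x6 = 0x7.
P'[5]: 0xE ⊕ 0xC ⊕ 0x1 = 0x3.

P'[1] = 0x5, P'[2] = 0xF, P'[3] = 0xD, P'[4] = 0x7, P'[5] = 0x3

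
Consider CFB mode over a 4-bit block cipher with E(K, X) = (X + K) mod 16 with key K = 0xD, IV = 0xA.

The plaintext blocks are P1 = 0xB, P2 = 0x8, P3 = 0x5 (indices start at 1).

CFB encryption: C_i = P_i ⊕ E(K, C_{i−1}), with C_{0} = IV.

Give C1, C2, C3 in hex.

C1 = 0xC, C2 = 0x1, C3 = 0xB

C1: E(K, 0xA) = 0x7; 0xB ⊕ 0x7 = 0xC.
C2: E(K, 0xC) = 0x9; 0x8 ⊕ 0x9 = 0x1.
C3: E(K, 0x1) = 0xE; 0x5 ⊕ 0xE = 0xB.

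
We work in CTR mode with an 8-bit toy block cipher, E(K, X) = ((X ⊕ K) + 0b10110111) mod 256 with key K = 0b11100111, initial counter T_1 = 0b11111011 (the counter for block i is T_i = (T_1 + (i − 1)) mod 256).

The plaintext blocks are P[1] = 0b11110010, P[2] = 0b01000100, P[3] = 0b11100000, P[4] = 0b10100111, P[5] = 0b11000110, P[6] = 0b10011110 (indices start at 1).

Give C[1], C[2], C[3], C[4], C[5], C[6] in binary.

CTR encryption: S_i = E(K, T_i) where T_i is the counter for block i; C_i = P_i ⊕ S_i.
C[1]: T = 0b11111011, S = E(K, T) = 0b11010011; 0b11110010 ⊕ 0b11010011 = 0b00100001.
C[2]: T = 0b11111100, S = E(K, T) = 0b11010010; 0b01000100 ⊕ 0b11010010 = 0b10010110.
C[3]: T = 0b11111101, S = E(K, T) = 0b11010001; 0b11100000 ⊕ 0b11010001 = 0b00110001.
C[4]: T = 0b11111110, S = E(K, T) = 0b11010000; 0b10100111 ⊕ 0b11010000 = 0b01110111.
C[5]: T = 0b11111111, S = E(K, T) = 0b11001111; 0b11000110 ⊕ 0b11001111 = 0b00001001.
C[6]: T = 0b00000000, S = E(K, T) = 0b10011110; 0b10011110 ⊕ 0b10011110 = 0b00000000.

C[1] = 0b00100001, C[2] = 0b10010110, C[3] = 0b00110001, C[4] = 0b01110111, C[5] = 0b00001001, C[6] = 0b00000000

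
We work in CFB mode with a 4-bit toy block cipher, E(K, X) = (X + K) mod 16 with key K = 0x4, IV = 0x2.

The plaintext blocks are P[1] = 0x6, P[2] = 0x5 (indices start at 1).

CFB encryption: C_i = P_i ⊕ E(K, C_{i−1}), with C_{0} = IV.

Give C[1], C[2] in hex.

C[1] = 0x0, C[2] = 0x1

C[1]: E(K, 0x2) = 0x6; 0x6 ⊕ 0x6 = 0x0.
C[2]: E(K, 0x0) = 0x4; 0x5 ⊕ 0x4 = 0x1.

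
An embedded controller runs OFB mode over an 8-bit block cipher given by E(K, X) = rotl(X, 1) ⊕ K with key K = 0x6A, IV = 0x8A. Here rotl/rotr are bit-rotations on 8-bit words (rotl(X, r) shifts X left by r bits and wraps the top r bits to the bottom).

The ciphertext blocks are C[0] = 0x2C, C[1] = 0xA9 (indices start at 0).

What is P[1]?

OFB decryption: S_i = E(K, S_{i−1}) with S_{−1} = IV; P_i = C_i ⊕ S_i.
P[0]: S = E(K, 0x8A) = 0x7F; 0x2C ⊕ 0x7F = 0x53.
P[1]: S = E(K, 0x7F) = 0x94; 0xA9 ⊕ 0x94 = 0x3D.

P[1] = 0x3D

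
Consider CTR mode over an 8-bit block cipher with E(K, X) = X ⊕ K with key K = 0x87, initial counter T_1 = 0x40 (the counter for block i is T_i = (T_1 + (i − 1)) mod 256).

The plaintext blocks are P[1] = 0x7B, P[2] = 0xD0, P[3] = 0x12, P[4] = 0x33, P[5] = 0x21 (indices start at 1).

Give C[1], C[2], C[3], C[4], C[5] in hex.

C[1] = 0xBC, C[2] = 0x16, C[3] = 0xD7, C[4] = 0xF7, C[5] = 0xE2

CTR encryption: S_i = E(K, T_i) where T_i is the counter for block i; C_i = P_i ⊕ S_i.
C[1]: T = 0x40, S = E(K, T) = 0xC7; 0x7B ⊕ 0xC7 = 0xBC.
C[2]: T = 0x41, S = E(K, T) = 0xC6; 0xD0 ⊕ 0xC6 = 0x16.
C[3]: T = 0x42, S = E(K, T) = 0xC5; 0x12 ⊕ 0xC5 = 0xD7.
C[4]: T = 0x43, S = E(K, T) = 0xC4; 0x33 ⊕ 0xC4 = 0xF7.
C[5]: T = 0x44, S = E(K, T) = 0xC3; 0x21 ⊕ 0xC3 = 0xE2.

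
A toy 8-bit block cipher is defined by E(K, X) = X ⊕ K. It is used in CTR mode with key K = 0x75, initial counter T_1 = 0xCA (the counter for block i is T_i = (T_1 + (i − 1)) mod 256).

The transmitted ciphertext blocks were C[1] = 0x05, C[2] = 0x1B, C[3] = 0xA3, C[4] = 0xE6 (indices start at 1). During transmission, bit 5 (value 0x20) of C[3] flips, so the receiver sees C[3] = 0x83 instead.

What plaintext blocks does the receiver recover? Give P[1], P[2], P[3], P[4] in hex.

P[1] = 0xBA, P[2] = 0xA5, P[3] = 0x3A, P[4] = 0x5E

CTR decryption: S_i = E(K, T_i) where T_i is the counter for block i; P_i = C_i ⊕ S_i.
Only C[3] changed, to 0x83. In CTR, a change in C_i flips the same bit in P_i only; the keystream is unaffected. Decrypting the received ciphertext:
P[1]: T = 0xCA, S = E(K, T) = 0xBF; 0x05 ⊕ 0xBF = 0xBA.
P[2]: T = 0xCB, S = E(K, T) = 0xBE; 0x1B ⊕ 0xBE = 0xA5.
P[3]: T = 0xCC, S = E(K, T) = 0xB9; 0x83 ⊕ 0xB9 = 0x3A.
P[4]: T = 0xCD, S = E(K, T) = 0xB8; 0xE6 ⊕ 0xB8 = 0x5E.
Blocks that differ from the original plaintext: P[3].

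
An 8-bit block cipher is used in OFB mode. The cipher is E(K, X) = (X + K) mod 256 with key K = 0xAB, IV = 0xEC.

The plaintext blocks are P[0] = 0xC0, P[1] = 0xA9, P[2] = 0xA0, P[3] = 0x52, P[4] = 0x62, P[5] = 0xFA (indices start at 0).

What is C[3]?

OFB encryption: S_i = E(K, S_{i−1}) with S_{−1} = IV; C_i = P_i ⊕ S_i.
C[0]: S = E(K, 0xEC) = 0x97; 0xC0 ⊕ 0x97 = 0x57.
C[1]: S = E(K, 0x97) = 0x42; 0xA9 ⊕ 0x42 = 0xEB.
C[2]: S = E(K, 0x42) = 0xED; 0xA0 ⊕ 0xED = 0x4D.
C[3]: S = E(K, 0xED) = 0x98; 0x52 ⊕ 0x98 = 0xCA.

C[3] = 0xCA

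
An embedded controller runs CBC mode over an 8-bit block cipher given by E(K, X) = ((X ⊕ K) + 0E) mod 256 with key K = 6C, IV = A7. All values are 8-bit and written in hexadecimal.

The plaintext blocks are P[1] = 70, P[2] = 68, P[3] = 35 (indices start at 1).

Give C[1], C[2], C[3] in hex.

C[1] = C9, C[2] = DB, C[3] = 90

CBC encryption: C_i = E(K, P_i ⊕ C_{i−1}), with C_{0} = IV.
C[1]: P[1] ⊕ A7 = D7; E(K, D7) = C9.
C[2]: P[2] ⊕ C9 = A1; E(K, A1) = DB.
C[3]: P[3] ⊕ DB = EE; E(K, EE) = 90.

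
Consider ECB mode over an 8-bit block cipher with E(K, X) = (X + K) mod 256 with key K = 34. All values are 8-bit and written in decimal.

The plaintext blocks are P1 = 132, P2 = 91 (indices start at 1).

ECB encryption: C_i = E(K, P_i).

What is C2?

C2: E(K, 91) = 125.

C2 = 125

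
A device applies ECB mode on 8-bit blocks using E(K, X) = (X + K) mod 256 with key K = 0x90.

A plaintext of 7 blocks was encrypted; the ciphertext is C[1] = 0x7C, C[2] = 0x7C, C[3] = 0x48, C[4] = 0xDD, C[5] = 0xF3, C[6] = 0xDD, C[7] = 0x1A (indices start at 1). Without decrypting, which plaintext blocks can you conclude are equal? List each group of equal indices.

P[1] = P[2]; P[4] = P[6]

ECB encrypts each block independently with the same key, so equal ciphertext blocks imply equal plaintext blocks.
C[1] = C[2] = 0x7C, so P[1] = P[2].
C[4] = C[6] = 0xDD, so P[4] = P[6].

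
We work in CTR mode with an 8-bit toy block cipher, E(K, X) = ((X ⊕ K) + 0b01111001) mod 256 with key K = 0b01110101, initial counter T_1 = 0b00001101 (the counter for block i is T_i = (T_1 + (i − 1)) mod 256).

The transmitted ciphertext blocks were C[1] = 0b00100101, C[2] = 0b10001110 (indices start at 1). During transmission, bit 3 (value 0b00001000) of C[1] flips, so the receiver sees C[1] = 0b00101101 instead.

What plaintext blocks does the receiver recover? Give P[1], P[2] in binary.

P[1] = 0b11011100, P[2] = 0b01111010

CTR decryption: S_i = E(K, T_i) where T_i is the counter for block i; P_i = C_i ⊕ S_i.
Only C[1] changed, to 0b00101101. In CTR, a change in C_i flips the same bit in P_i only; the keystream is unaffected. Decrypting the received ciphertext:
P[1]: T = 0b00001101, S = E(K, T) = 0b11110001; 0b00101101 ⊕ 0b11110001 = 0b11011100.
P[2]: T = 0b00001110, S = E(K, T) = 0b11110100; 0b10001110 ⊕ 0b11110100 = 0b01111010.
Blocks that differ from the original plaintext: P[1].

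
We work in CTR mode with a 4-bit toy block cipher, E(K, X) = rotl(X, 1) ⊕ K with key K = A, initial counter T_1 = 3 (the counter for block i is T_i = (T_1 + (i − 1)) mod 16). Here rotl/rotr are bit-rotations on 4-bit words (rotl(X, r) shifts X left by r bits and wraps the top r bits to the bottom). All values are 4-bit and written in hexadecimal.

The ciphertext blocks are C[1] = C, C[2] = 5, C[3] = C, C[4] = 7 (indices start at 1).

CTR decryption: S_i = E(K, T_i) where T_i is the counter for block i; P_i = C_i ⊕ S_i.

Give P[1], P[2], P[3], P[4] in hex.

P[1] = 0, P[2] = 7, P[3] = C, P[4] = 1

P[1]: T = 3, S = E(K, T) = C; C ⊕ C = 0.
P[2]: T = 4, S = E(K, T) = 2; 5 ⊕ 2 = 7.
P[3]: T = 5, S = E(K, T) = 0; C ⊕ 0 = C.
P[4]: T = 6, S = E(K, T) = 6; 7 ⊕ 6 = 1.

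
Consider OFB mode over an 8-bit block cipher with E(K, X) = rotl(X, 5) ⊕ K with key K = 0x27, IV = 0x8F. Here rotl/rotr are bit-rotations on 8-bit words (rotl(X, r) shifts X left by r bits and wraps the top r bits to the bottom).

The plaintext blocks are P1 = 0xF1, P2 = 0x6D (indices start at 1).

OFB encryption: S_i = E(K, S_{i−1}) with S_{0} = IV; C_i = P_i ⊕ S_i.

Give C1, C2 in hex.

C1 = 0x27, C2 = 0x90

C1: S = E(K, 0x8F) = 0xD6; 0xF1 ⊕ 0xD6 = 0x27.
C2: S = E(K, 0xD6) = 0xFD; 0x6D ⊕ 0xFD = 0x90.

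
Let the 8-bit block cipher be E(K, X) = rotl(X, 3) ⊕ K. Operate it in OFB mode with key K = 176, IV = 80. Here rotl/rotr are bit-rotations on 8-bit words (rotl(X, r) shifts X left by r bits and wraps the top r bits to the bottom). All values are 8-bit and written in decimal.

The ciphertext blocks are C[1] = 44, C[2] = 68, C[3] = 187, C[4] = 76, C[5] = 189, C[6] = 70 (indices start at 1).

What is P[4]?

P[4] = 49

OFB decryption: S_i = E(K, S_{i−1}) with S_{0} = IV; P_i = C_i ⊕ S_i.
P[1]: S = E(K, 80) = 50; 44 ⊕ 50 = 30.
P[2]: S = E(K, 50) = 33; 68 ⊕ 33 = 101.
P[3]: S = E(K, 33) = 185; 187 ⊕ 185 = 2.
P[4]: S = E(K, 185) = 125; 76 ⊕ 125 = 49.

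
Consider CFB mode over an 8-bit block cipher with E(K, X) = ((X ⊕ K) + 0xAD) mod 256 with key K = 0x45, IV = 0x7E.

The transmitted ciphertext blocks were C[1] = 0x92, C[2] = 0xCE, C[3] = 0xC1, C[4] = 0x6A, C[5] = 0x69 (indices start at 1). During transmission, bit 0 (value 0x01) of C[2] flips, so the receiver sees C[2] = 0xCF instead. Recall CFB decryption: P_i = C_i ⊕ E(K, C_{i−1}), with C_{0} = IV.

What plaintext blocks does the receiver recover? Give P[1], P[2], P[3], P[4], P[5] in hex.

P[1] = 0x7A, P[2] = 0x4B, P[3] = 0xF6, P[4] = 0x5B, P[5] = 0xB5

Only C[2] changed, to 0xCF. In CFB, a change in C_i flips the same bit in P_i and garbles P_{i+1}. Decrypting the received ciphertext:
P[1]: E(K, 0x7E) = 0xE8; 0x92 ⊕ 0xE8 = 0x7A.
P[2]: E(K, 0x92) = 0x84; 0xCF ⊕ 0x84 = 0x4B.
P[3]: E(K, 0xCF) = 0x37; 0xC1 ⊕ 0x37 = 0xF6.
P[4]: E(K, 0xC1) = 0x31; 0x6A ⊕ 0x31 = 0x5B.
P[5]: E(K, 0x6A) = 0xDC; 0x69 ⊕ 0xDC = 0xB5.
Blocks that differ from the original plaintext: P[2], P[3].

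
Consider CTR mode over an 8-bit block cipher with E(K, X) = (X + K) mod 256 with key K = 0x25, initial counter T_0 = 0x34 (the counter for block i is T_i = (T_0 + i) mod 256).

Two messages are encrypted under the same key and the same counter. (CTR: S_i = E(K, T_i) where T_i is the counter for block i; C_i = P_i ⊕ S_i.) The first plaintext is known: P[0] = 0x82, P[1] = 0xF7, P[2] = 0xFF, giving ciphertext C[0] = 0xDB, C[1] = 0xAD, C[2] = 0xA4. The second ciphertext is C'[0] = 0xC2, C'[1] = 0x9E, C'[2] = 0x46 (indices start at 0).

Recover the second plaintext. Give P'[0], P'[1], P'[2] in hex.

P'[0] = 0x9B, P'[1] = 0xC4, P'[2] = 0x1D

In CTR with a reused counter, both messages share the same keystream S_i, so C_i ⊕ C'_i = P_i ⊕ P'_i and thus P'_i = P_i ⊕ C_i ⊕ C'_i.
P'[0]: 0x82 ⊕ 0xDB ⊕ 0xC2 = 0x9B.
P'[1]: 0xF7 ⊕ 0xAD ⊕ 0x9E = 0xC4.
P'[2]: 0xFF ⊕ 0xA4 ⊕ 0x46 = 0x1D.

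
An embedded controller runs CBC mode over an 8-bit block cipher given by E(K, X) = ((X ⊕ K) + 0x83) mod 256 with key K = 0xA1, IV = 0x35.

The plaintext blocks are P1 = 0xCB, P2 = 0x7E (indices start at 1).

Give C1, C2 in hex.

CBC encryption: C_i = E(K, P_i ⊕ C_{i−1}), with C_{0} = IV.
C1: P1 ⊕ 0x35 = 0xFE; E(K, 0xFE) = 0xE2.
C2: P2 ⊕ 0xE2 = 0x9C; E(K, 0x9C) = 0xC0.

C1 = 0xE2, C2 = 0xC0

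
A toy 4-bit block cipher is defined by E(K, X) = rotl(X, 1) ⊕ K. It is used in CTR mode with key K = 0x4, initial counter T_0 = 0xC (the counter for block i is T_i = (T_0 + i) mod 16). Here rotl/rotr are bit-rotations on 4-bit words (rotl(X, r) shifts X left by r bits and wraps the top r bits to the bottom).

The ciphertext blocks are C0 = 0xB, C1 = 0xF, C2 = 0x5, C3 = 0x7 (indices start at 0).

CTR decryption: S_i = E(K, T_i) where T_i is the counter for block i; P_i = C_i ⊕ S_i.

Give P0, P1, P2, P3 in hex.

P0: T = 0xC, S = E(K, T) = 0xD; 0xB ⊕ 0xD = 0x6.
P1: T = 0xD, S = E(K, T) = 0xF; 0xF ⊕ 0xF = 0x0.
P2: T = 0xE, S = E(K, T) = 0x9; 0x5 ⊕ 0x9 = 0xC.
P3: T = 0xF, S = E(K, T) = 0xB; 0x7 ⊕ 0xB = 0xC.

P0 = 0x6, P1 = 0x0, P2 = 0xC, P3 = 0xC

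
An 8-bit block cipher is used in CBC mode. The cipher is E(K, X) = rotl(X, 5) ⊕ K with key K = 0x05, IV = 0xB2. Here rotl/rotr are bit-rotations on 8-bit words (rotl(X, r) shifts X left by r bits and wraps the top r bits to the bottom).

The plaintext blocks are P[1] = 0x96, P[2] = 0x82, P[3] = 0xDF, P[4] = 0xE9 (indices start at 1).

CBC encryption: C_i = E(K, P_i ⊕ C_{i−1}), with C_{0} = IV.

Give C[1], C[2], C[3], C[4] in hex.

C[1]: P[1] ⊕ 0xB2 = 0x24; E(K, 0x24) = 0x81.
C[2]: P[2] ⊕ 0x81 = 0x03; E(K, 0x03) = 0x65.
C[3]: P[3] ⊕ 0x65 = 0xBA; E(K, 0xBA) = 0x52.
C[4]: P[4] ⊕ 0x52 = 0xBB; E(K, 0xBB) = 0x72.

C[1] = 0x81, C[2] = 0x65, C[3] = 0x52, C[4] = 0x72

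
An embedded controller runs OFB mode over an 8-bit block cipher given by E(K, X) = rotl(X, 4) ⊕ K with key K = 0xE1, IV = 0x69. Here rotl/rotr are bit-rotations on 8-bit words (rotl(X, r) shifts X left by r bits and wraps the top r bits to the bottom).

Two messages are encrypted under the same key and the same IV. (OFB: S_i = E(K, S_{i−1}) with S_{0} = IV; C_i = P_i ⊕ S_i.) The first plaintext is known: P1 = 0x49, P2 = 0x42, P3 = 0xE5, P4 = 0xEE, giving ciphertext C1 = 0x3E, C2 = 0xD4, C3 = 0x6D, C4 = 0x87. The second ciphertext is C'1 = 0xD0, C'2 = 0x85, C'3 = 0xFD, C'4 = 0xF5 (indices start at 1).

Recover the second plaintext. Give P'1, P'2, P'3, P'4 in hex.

P'1 = 0xA7, P'2 = 0x13, P'3 = 0x75, P'4 = 0x9C

In OFB with a reused IV, both messages share the same keystream S_i, so C_i ⊕ C'_i = P_i ⊕ P'_i and thus P'_i = P_i ⊕ C_i ⊕ C'_i.
P'1: 0x49 ⊕ 0x3E ⊕ 0xD0 = 0xA7.
P'2: 0x42 ⊕ 0xD4 ⊕ 0x85 = 0x13.
P'3: 0xE5 ⊕ 0x6D ⊕ 0xFD = 0x75.
P'4: 0xEE ⊕ 0x87 ⊕ 0xF5 = 0x9C.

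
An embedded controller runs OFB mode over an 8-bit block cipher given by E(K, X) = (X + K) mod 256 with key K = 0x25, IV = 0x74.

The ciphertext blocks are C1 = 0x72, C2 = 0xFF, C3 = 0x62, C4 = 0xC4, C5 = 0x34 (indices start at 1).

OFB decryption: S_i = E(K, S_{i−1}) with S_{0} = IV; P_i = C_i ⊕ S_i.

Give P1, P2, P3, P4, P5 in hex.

P1: S = E(K, 0x74) = 0x99; 0x72 ⊕ 0x99 = 0xEB.
P2: S = E(K, 0x99) = 0xBE; 0xFF ⊕ 0xBE = 0x41.
P3: S = E(K, 0xBE) = 0xE3; 0x62 ⊕ 0xE3 = 0x81.
P4: S = E(K, 0xE3) = 0x08; 0xC4 ⊕ 0x08 = 0xCC.
P5: S = E(K, 0x08) = 0x2D; 0x34 ⊕ 0x2D = 0x19.

P1 = 0xEB, P2 = 0x41, P3 = 0x81, P4 = 0xCC, P5 = 0x19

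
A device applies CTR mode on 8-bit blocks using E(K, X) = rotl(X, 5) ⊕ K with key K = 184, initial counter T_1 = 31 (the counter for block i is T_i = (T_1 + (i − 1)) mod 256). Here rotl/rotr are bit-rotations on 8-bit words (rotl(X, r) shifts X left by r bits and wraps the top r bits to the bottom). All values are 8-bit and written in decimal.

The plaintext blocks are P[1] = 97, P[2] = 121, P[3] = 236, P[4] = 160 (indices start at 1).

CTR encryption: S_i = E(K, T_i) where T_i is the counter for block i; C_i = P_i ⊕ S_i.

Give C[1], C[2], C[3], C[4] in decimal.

C[1] = 58, C[2] = 197, C[3] = 112, C[4] = 92

C[1]: T = 31, S = E(K, T) = 91; 97 ⊕ 91 = 58.
C[2]: T = 32, S = E(K, T) = 188; 121 ⊕ 188 = 197.
C[3]: T = 33, S = E(K, T) = 156; 236 ⊕ 156 = 112.
C[4]: T = 34, S = E(K, T) = 252; 160 ⊕ 252 = 92.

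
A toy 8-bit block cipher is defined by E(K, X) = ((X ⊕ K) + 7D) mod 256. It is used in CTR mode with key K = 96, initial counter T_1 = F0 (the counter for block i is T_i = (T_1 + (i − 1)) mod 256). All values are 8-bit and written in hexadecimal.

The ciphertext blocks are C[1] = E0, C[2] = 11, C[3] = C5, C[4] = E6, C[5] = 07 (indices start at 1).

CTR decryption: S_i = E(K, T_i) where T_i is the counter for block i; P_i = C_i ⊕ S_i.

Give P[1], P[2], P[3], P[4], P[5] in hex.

P[1] = 03, P[2] = F5, P[3] = 24, P[4] = 04, P[5] = D8

P[1]: T = F0, S = E(K, T) = E3; E0 ⊕ E3 = 03.
P[2]: T = F1, S = E(K, T) = E4; 11 ⊕ E4 = F5.
P[3]: T = F2, S = E(K, T) = E1; C5 ⊕ E1 = 24.
P[4]: T = F3, S = E(K, T) = E2; E6 ⊕ E2 = 04.
P[5]: T = F4, S = E(K, T) = DF; 07 ⊕ DF = D8.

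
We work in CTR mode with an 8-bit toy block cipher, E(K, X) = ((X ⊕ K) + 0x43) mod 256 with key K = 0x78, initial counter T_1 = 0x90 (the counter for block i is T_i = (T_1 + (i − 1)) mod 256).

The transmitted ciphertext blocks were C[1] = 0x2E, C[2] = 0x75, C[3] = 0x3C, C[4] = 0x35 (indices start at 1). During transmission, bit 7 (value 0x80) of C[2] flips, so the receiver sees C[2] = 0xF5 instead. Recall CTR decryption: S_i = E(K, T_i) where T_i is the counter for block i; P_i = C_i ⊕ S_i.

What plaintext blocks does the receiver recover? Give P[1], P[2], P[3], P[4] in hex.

Only C[2] changed, to 0xF5. In CTR, a change in C_i flips the same bit in P_i only; the keystream is unaffected. Decrypting the received ciphertext:
P[1]: T = 0x90, S = E(K, T) = 0x2B; 0x2E ⊕ 0x2B = 0x05.
P[2]: T = 0x91, S = E(K, T) = 0x2C; 0xF5 ⊕ 0x2C = 0xD9.
P[3]: T = 0x92, S = E(K, T) = 0x2D; 0x3C ⊕ 0x2D = 0x11.
P[4]: T = 0x93, S = E(K, T) = 0x2E; 0x35 ⊕ 0x2E = 0x1B.
Blocks that differ from the original plaintext: P[2].

P[1] = 0x05, P[2] = 0xD9, P[3] = 0x11, P[4] = 0x1B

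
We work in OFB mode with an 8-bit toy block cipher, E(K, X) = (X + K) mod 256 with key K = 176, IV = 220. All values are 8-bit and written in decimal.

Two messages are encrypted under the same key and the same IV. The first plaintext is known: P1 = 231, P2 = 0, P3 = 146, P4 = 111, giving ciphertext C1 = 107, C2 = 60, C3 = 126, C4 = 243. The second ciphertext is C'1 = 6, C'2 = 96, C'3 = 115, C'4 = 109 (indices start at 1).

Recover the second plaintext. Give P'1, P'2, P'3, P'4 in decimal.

P'1 = 138, P'2 = 92, P'3 = 159, P'4 = 241

In OFB with a reused IV, both messages share the same keystream S_i, so C_i ⊕ C'_i = P_i ⊕ P'_i and thus P'_i = P_i ⊕ C_i ⊕ C'_i.
P'1: 231 ⊕ 107 ⊕ 6 = 138.
P'2: 0 ⊕ 60 ⊕ 96 = 92.
P'3: 146 ⊕ 126 ⊕ 115 = 159.
P'4: 111 ⊕ 243 ⊕ 109 = 241.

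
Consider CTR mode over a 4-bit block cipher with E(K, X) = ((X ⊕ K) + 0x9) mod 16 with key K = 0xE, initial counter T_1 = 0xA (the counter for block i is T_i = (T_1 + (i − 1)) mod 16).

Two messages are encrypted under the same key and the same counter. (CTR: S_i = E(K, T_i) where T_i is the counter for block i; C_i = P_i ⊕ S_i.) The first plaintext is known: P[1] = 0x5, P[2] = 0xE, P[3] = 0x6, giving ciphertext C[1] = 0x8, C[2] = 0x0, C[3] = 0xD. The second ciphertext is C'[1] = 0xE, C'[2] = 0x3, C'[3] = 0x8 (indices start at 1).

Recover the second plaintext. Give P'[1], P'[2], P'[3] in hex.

In CTR with a reused counter, both messages share the same keystream S_i, so C_i ⊕ C'_i = P_i ⊕ P'_i and thus P'_i = P_i ⊕ C_i ⊕ C'_i.
P'[1]: 0x5 ⊕ 0x8 ⊕ 0xE = 0x3.
P'[2]: 0xE ⊕ 0x0 ⊕ 0x3 = 0xD.
P'[3]: 0x6 ⊕ 0xD ⊕ 0x8 = 0x3.

P'[1] = 0x3, P'[2] = 0xD, P'[3] = 0x3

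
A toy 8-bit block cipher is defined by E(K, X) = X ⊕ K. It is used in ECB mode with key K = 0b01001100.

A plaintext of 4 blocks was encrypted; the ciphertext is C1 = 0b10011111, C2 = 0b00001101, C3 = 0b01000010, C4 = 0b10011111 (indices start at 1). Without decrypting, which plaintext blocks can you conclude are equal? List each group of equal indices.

P1 = P4

ECB encrypts each block independently with the same key, so equal ciphertext blocks imply equal plaintext blocks.
C1 = C4 = 0b10011111, so P1 = P4.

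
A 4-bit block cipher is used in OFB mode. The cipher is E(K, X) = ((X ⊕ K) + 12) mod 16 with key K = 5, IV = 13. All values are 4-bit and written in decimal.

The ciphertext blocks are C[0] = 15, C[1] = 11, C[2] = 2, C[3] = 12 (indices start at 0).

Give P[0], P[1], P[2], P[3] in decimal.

P[0] = 11, P[1] = 6, P[2] = 6, P[3] = 1

OFB decryption: S_i = E(K, S_{i−1}) with S_{−1} = IV; P_i = C_i ⊕ S_i.
P[0]: S = E(K, 13) = 4; 15 ⊕ 4 = 11.
P[1]: S = E(K, 4) = 13; 11 ⊕ 13 = 6.
P[2]: S = E(K, 13) = 4; 2 ⊕ 4 = 6.
P[3]: S = E(K, 4) = 13; 12 ⊕ 13 = 1.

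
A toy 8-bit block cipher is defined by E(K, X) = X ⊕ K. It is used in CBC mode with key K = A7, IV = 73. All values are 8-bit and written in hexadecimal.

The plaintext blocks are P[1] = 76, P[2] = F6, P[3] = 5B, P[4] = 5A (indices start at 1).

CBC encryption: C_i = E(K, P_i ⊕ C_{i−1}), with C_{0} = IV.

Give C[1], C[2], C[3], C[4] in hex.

C[1]: P[1] ⊕ 73 = 05; E(K, 05) = A2.
C[2]: P[2] ⊕ A2 = 54; E(K, 54) = F3.
C[3]: P[3] ⊕ F3 = A8; E(K, A8) = 0F.
C[4]: P[4] ⊕ 0F = 55; E(K, 55) = F2.

C[1] = A2, C[2] = F3, C[3] = 0F, C[4] = F2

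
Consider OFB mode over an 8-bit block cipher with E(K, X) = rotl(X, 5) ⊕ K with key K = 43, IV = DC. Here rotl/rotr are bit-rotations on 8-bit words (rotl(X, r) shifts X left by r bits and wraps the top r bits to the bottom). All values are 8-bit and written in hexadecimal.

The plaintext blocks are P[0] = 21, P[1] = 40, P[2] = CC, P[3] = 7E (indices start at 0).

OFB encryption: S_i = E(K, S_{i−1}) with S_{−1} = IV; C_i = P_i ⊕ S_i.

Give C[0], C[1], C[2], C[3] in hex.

C[0]: S = E(K, DC) = D8; 21 ⊕ D8 = F9.
C[1]: S = E(K, D8) = 58; 40 ⊕ 58 = 18.
C[2]: S = E(K, 58) = 48; CC ⊕ 48 = 84.
C[3]: S = E(K, 48) = 4A; 7E ⊕ 4A = 34.

C[0] = F9, C[1] = 18, C[2] = 84, C[3] = 34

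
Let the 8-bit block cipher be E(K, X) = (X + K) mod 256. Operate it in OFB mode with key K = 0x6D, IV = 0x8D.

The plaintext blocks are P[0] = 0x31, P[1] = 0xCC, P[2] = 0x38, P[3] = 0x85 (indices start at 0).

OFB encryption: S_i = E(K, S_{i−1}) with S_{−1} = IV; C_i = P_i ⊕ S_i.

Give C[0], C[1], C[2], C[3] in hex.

C[0]: S = E(K, 0x8D) = 0xFA; 0x31 ⊕ 0xFA = 0xCB.
C[1]: S = E(K, 0xFA) = 0x67; 0xCC ⊕ 0x67 = 0xAB.
C[2]: S = E(K, 0x67) = 0xD4; 0x38 ⊕ 0xD4 = 0xEC.
C[3]: S = E(K, 0xD4) = 0x41; 0x85 ⊕ 0x41 = 0xC4.

C[0] = 0xCB, C[1] = 0xAB, C[2] = 0xEC, C[3] = 0xC4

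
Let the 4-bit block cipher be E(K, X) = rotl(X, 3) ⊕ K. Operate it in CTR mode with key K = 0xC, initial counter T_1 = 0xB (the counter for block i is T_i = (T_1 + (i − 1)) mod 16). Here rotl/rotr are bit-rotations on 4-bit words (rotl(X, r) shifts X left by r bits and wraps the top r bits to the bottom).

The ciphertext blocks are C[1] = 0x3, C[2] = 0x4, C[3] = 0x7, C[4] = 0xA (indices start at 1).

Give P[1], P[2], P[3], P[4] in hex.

CTR decryption: S_i = E(K, T_i) where T_i is the counter for block i; P_i = C_i ⊕ S_i.
P[1]: T = 0xB, S = E(K, T) = 0x1; 0x3 ⊕ 0x1 = 0x2.
P[2]: T = 0xC, S = E(K, T) = 0xA; 0x4 ⊕ 0xA = 0xE.
P[3]: T = 0xD, S = E(K, T) = 0x2; 0x7 ⊕ 0x2 = 0x5.
P[4]: T = 0xE, S = E(K, T) = 0xB; 0xA ⊕ 0xB = 0x1.

P[1] = 0x2, P[2] = 0xE, P[3] = 0x5, P[4] = 0x1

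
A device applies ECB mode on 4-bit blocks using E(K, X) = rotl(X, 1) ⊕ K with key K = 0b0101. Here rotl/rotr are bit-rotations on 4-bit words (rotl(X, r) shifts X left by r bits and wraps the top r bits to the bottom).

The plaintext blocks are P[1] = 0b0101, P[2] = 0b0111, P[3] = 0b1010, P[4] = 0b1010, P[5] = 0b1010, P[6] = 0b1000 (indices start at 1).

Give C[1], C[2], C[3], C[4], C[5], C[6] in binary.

ECB encryption: C_i = E(K, P_i).
C[1]: E(K, 0b0101) = 0b1111.
C[2]: E(K, 0b0111) = 0b1011.
C[3]: E(K, 0b1010) = 0b0000.
C[4]: E(K, 0b1010) = 0b0000.
C[5]: E(K, 0b1010) = 0b0000.
C[6]: E(K, 0b1000) = 0b0100.

C[1] = 0b1111, C[2] = 0b1011, C[3] = 0b0000, C[4] = 0b0000, C[5] = 0b0000, C[6] = 0b0100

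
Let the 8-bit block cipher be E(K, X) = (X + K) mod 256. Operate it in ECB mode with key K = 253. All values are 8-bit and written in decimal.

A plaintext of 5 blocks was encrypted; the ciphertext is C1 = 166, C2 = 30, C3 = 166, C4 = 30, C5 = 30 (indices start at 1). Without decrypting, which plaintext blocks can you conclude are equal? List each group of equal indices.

ECB encrypts each block independently with the same key, so equal ciphertext blocks imply equal plaintext blocks.
C1 = C3 = 166, so P1 = P3.
C2 = C4 = C5 = 30, so P2 = P4 = P5.

P1 = P3; P2 = P4 = P5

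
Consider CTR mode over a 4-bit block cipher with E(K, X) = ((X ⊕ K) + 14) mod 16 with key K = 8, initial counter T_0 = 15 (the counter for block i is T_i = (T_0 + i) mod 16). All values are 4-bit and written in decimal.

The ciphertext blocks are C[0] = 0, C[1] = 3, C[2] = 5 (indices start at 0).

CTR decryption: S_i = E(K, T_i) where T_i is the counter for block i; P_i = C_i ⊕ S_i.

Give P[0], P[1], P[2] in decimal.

P[0] = 5, P[1] = 5, P[2] = 2

P[0]: T = 15, S = E(K, T) = 5; 0 ⊕ 5 = 5.
P[1]: T = 0, S = E(K, T) = 6; 3 ⊕ 6 = 5.
P[2]: T = 1, S = E(K, T) = 7; 5 ⊕ 7 = 2.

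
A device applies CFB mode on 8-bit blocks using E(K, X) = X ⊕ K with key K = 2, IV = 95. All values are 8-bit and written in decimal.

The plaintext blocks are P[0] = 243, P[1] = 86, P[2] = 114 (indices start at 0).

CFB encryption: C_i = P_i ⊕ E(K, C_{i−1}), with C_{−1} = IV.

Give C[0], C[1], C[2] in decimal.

C[0] = 174, C[1] = 250, C[2] = 138

C[0]: E(K, 95) = 93; 243 ⊕ 93 = 174.
C[1]: E(K, 174) = 172; 86 ⊕ 172 = 250.
C[2]: E(K, 250) = 248; 114 ⊕ 248 = 138.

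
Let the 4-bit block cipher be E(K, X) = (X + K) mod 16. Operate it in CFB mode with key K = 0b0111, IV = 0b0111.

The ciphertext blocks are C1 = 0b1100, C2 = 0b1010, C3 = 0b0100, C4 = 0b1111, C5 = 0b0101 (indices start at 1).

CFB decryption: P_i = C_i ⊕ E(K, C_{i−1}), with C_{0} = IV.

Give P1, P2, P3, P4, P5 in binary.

P1: E(K, 0b0111) = 0b1110; 0b1100 ⊕ 0b1110 = 0b0010.
P2: E(K, 0b1100) = 0b0011; 0b1010 ⊕ 0b0011 = 0b1001.
P3: E(K, 0b1010) = 0b0001; 0b0100 ⊕ 0b0001 = 0b0101.
P4: E(K, 0b0100) = 0b1011; 0b1111 ⊕ 0b1011 = 0b0100.
P5: E(K, 0b1111) = 0b0110; 0b0101 ⊕ 0b0110 = 0b0011.

P1 = 0b0010, P2 = 0b1001, P3 = 0b0101, P4 = 0b0100, P5 = 0b0011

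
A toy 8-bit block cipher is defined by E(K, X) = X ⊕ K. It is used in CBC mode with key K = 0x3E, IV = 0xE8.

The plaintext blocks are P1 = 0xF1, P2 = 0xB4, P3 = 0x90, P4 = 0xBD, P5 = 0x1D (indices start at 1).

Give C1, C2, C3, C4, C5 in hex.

C1 = 0x27, C2 = 0xAD, C3 = 0x03, C4 = 0x80, C5 = 0xA3

CBC encryption: C_i = E(K, P_i ⊕ C_{i−1}), with C_{0} = IV.
C1: P1 ⊕ 0xE8 = 0x19; E(K, 0x19) = 0x27.
C2: P2 ⊕ 0x27 = 0x93; E(K, 0x93) = 0xAD.
C3: P3 ⊕ 0xAD = 0x3D; E(K, 0x3D) = 0x03.
C4: P4 ⊕ 0x03 = 0xBE; E(K, 0xBE) = 0x80.
C5: P5 ⊕ 0x80 = 0x9D; E(K, 0x9D) = 0xA3.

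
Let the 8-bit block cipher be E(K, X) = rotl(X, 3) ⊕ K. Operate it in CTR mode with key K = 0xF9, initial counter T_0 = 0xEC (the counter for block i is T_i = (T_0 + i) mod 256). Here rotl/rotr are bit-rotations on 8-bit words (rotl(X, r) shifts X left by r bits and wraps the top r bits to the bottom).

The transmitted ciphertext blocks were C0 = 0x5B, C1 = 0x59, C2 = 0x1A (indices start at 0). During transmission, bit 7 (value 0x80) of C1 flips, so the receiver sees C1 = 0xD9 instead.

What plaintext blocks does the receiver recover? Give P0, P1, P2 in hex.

CTR decryption: S_i = E(K, T_i) where T_i is the counter for block i; P_i = C_i ⊕ S_i.
Only C1 changed, to 0xD9. In CTR, a change in C_i flips the same bit in P_i only; the keystream is unaffected. Decrypting the received ciphertext:
P0: T = 0xEC, S = E(K, T) = 0x9E; 0x5B ⊕ 0x9E = 0xC5.
P1: T = 0xED, S = E(K, T) = 0x96; 0xD9 ⊕ 0x96 = 0x4F.
P2: T = 0xEE, S = E(K, T) = 0x8E; 0x1A ⊕ 0x8E = 0x94.
Blocks that differ from the original plaintext: P1.

P0 = 0xC5, P1 = 0x4F, P2 = 0x94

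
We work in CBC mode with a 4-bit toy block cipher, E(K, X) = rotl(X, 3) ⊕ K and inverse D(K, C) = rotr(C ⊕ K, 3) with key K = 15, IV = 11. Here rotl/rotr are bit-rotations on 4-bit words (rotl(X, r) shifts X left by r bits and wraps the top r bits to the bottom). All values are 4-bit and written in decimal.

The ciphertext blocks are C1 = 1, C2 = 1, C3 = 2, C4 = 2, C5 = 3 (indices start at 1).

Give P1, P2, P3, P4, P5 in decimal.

CBC decryption: P_i = D(K, C_i) ⊕ C_{i−1}, with C_{0} = IV.
P1: D(K, 1) = 13; 13 ⊕ 11 = 6.
P2: D(K, 1) = 13; 13 ⊕ 1 = 12.
P3: D(K, 2) = 11; 11 ⊕ 1 = 10.
P4: D(K, 2) = 11; 11 ⊕ 2 = 9.
P5: D(K, 3) = 9; 9 ⊕ 2 = 11.

P1 = 6, P2 = 12, P3 = 10, P4 = 9, P5 = 11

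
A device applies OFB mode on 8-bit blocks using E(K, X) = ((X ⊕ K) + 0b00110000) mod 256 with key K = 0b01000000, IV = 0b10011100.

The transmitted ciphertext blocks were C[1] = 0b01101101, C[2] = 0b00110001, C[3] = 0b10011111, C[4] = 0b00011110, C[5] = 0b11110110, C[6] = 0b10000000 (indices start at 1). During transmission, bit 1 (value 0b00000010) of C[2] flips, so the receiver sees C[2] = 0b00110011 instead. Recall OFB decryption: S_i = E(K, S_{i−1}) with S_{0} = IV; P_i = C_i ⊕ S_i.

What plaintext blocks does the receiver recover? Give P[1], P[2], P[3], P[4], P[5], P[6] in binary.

P[1] = 0b01100001, P[2] = 0b01001111, P[3] = 0b11110011, P[4] = 0b01000010, P[5] = 0b10111010, P[6] = 0b10111100

Only C[2] changed, to 0b00110011. In OFB, a change in C_i flips the same bit in P_i only; the keystream is unaffected. Decrypting the received ciphertext:
P[1]: S = E(K, 0b10011100) = 0b00001100; 0b01101101 ⊕ 0b00001100 = 0b01100001.
P[2]: S = E(K, 0b00001100) = 0b01111100; 0b00110011 ⊕ 0b01111100 = 0b01001111.
P[3]: S = E(K, 0b01111100) = 0b01101100; 0b10011111 ⊕ 0b01101100 = 0b11110011.
P[4]: S = E(K, 0b01101100) = 0b01011100; 0b00011110 ⊕ 0b01011100 = 0b01000010.
P[5]: S = E(K, 0b01011100) = 0b01001100; 0b11110110 ⊕ 0b01001100 = 0b10111010.
P[6]: S = E(K, 0b01001100) = 0b00111100; 0b10000000 ⊕ 0b00111100 = 0b10111100.
Blocks that differ from the original plaintext: P[2].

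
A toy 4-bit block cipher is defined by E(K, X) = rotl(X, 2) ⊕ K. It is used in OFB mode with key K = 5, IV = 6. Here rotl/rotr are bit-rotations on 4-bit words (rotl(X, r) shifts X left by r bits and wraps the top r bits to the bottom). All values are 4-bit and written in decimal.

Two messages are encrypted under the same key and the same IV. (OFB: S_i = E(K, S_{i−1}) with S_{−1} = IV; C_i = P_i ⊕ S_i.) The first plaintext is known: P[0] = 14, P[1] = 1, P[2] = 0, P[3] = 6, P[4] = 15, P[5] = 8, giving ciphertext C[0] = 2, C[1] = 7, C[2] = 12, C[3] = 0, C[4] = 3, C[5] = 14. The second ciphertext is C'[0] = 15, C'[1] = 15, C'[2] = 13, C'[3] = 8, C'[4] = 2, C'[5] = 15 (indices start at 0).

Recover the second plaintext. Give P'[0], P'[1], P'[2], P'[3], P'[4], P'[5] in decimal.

In OFB with a reused IV, both messages share the same keystream S_i, so C_i ⊕ C'_i = P_i ⊕ P'_i and thus P'_i = P_i ⊕ C_i ⊕ C'_i.
P'[0]: 14 ⊕ 2 ⊕ 15 = 3.
P'[1]: 1 ⊕ 7 ⊕ 15 = 9.
P'[2]: 0 ⊕ 12 ⊕ 13 = 1.
P'[3]: 6 ⊕ 0 ⊕ 8 = 14.
P'[4]: 15 ⊕ 3 ⊕ 2 = 14.
P'[5]: 8 ⊕ 14 ⊕ 15 = 9.

P'[0] = 3, P'[1] = 9, P'[2] = 1, P'[3] = 14, P'[4] = 14, P'[5] = 9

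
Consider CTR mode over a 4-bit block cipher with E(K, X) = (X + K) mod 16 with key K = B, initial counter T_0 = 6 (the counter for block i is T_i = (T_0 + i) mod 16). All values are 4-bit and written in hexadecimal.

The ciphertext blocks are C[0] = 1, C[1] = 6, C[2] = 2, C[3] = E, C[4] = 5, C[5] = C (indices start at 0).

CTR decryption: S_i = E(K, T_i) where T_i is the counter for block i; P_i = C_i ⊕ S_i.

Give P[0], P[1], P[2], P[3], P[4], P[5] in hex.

P[0] = 0, P[1] = 4, P[2] = 1, P[3] = A, P[4] = 0, P[5] = A

P[0]: T = 6, S = E(K, T) = 1; 1 ⊕ 1 = 0.
P[1]: T = 7, S = E(K, T) = 2; 6 ⊕ 2 = 4.
P[2]: T = 8, S = E(K, T) = 3; 2 ⊕ 3 = 1.
P[3]: T = 9, S = E(K, T) = 4; E ⊕ 4 = A.
P[4]: T = A, S = E(K, T) = 5; 5 ⊕ 5 = 0.
P[5]: T = B, S = E(K, T) = 6; C ⊕ 6 = A.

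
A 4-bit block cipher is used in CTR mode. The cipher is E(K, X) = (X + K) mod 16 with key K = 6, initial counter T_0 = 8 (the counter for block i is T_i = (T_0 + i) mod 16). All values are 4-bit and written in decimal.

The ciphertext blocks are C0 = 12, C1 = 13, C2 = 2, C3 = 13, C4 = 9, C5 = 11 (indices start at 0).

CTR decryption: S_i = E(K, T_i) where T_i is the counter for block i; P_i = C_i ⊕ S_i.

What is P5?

P5: T = 13, S = E(K, T) = 3; 11 ⊕ 3 = 8.

P5 = 8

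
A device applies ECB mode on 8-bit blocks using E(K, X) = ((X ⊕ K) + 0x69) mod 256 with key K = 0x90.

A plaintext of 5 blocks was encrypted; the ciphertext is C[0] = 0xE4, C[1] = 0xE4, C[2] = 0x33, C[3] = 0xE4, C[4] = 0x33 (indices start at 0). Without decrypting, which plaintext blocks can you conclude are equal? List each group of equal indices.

ECB encrypts each block independently with the same key, so equal ciphertext blocks imply equal plaintext blocks.
C[0] = C[1] = C[3] = 0xE4, so P[0] = P[1] = P[3].
C[2] = C[4] = 0x33, so P[2] = P[4].

P[0] = P[1] = P[3]; P[2] = P[4]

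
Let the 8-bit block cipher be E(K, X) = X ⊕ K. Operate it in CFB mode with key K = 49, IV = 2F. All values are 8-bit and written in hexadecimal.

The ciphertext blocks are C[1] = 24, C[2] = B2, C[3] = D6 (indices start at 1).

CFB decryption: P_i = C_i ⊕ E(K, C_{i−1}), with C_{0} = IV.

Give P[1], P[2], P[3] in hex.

P[1]: E(K, 2F) = 66; 24 ⊕ 66 = 42.
P[2]: E(K, 24) = 6D; B2 ⊕ 6D = DF.
P[3]: E(K, B2) = FB; D6 ⊕ FB = 2D.

P[1] = 42, P[2] = DF, P[3] = 2D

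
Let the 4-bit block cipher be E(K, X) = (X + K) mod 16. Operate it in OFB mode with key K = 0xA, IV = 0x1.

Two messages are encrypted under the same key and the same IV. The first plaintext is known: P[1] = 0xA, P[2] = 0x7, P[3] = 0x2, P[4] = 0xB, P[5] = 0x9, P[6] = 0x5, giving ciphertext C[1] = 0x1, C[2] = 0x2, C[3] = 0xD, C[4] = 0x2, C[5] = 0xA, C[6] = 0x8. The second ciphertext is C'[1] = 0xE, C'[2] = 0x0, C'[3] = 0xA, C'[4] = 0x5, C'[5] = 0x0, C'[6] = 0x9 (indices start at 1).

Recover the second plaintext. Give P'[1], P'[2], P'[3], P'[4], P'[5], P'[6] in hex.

P'[1] = 0x5, P'[2] = 0x5, P'[3] = 0x5, P'[4] = 0xC, P'[5] = 0x3, P'[6] = 0x4

In OFB with a reused IV, both messages share the same keystream S_i, so C_i ⊕ C'_i = P_i ⊕ P'_i and thus P'_i = P_i ⊕ C_i ⊕ C'_i.
P'[1]: 0xA ⊕ 0x1 ⊕ 0xE = 0x5.
P'[2]: 0x7 ⊕ 0x2 ⊕ 0x0 = 0x5.
P'[3]: 0x2 ⊕ 0xD ⊕ 0xA = 0x5.
P'[4]: 0xB ⊕ 0x2 ⊕ 0x5 = 0xC.
P'[5]: 0x9 ⊕ 0xA ⊕ 0x0 = 0x3.
P'[6]: 0x5 ⊕ 0x8 ⊕ 0x9 = 0x4.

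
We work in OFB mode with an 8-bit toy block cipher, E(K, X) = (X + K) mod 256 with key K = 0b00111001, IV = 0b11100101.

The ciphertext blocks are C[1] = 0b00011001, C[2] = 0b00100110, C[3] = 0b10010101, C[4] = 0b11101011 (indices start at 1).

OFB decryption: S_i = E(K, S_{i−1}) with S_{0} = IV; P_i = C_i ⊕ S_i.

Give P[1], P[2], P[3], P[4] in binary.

P[1]: S = E(K, 0b11100101) = 0b00011110; 0b00011001 ⊕ 0b00011110 = 0b00000111.
P[2]: S = E(K, 0b00011110) = 0b01010111; 0b00100110 ⊕ 0b01010111 = 0b01110001.
P[3]: S = E(K, 0b01010111) = 0b10010000; 0b10010101 ⊕ 0b10010000 = 0b00000101.
P[4]: S = E(K, 0b10010000) = 0b11001001; 0b11101011 ⊕ 0b11001001 = 0b00100010.

P[1] = 0b00000111, P[2] = 0b01110001, P[3] = 0b00000101, P[4] = 0b00100010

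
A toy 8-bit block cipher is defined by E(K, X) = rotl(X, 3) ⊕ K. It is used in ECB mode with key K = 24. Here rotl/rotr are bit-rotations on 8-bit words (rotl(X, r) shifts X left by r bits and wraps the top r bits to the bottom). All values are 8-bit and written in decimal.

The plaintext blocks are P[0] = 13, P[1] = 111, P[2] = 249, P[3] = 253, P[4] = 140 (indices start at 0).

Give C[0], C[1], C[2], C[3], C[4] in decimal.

C[0] = 112, C[1] = 99, C[2] = 215, C[3] = 247, C[4] = 124

ECB encryption: C_i = E(K, P_i).
C[0]: E(K, 13) = 112.
C[1]: E(K, 111) = 99.
C[2]: E(K, 249) = 215.
C[3]: E(K, 253) = 247.
C[4]: E(K, 140) = 124.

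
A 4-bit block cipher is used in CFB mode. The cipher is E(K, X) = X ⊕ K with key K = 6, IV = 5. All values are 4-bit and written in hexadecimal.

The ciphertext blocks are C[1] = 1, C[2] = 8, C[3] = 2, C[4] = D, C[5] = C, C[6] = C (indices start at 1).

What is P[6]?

CFB decryption: P_i = C_i ⊕ E(K, C_{i−1}), with C_{0} = IV.
P[6]: E(K, C) = A; C ⊕ A = 6.

P[6] = 6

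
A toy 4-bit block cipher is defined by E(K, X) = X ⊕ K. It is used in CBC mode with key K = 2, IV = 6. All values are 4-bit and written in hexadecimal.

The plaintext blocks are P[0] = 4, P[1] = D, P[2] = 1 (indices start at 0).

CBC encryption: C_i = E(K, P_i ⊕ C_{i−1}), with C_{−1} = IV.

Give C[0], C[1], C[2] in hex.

C[0] = 0, C[1] = F, C[2] = C

C[0]: P[0] ⊕ 6 = 2; E(K, 2) = 0.
C[1]: P[1] ⊕ 0 = D; E(K, D) = F.
C[2]: P[2] ⊕ F = E; E(K, E) = C.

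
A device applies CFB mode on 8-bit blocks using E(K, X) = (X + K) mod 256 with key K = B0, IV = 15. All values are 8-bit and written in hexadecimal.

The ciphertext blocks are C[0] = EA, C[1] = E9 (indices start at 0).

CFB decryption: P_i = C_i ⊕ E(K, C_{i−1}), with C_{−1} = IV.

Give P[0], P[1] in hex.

P[0] = 2F, P[1] = 73

P[0]: E(K, 15) = C5; EA ⊕ C5 = 2F.
P[1]: E(K, EA) = 9A; E9 ⊕ 9A = 73.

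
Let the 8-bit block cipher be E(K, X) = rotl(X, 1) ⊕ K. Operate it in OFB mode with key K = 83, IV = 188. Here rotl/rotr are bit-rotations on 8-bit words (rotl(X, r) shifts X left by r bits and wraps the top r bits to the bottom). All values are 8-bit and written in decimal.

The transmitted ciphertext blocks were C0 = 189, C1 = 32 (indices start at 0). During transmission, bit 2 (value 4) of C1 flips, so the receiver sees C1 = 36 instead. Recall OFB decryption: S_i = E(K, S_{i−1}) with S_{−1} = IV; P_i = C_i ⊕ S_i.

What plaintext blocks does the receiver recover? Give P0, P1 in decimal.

P0 = 151, P1 = 35

Only C1 changed, to 36. In OFB, a change in C_i flips the same bit in P_i only; the keystream is unaffected. Decrypting the received ciphertext:
P0: S = E(K, 188) = 42; 189 ⊕ 42 = 151.
P1: S = E(K, 42) = 7; 36 ⊕ 7 = 35.
Blocks that differ from the original plaintext: P1.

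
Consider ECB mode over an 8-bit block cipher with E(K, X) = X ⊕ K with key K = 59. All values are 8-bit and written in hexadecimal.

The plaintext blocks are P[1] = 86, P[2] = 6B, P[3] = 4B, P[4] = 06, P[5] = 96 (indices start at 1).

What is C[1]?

ECB encryption: C_i = E(K, P_i).
C[1]: E(K, 86) = DF.

C[1] = DF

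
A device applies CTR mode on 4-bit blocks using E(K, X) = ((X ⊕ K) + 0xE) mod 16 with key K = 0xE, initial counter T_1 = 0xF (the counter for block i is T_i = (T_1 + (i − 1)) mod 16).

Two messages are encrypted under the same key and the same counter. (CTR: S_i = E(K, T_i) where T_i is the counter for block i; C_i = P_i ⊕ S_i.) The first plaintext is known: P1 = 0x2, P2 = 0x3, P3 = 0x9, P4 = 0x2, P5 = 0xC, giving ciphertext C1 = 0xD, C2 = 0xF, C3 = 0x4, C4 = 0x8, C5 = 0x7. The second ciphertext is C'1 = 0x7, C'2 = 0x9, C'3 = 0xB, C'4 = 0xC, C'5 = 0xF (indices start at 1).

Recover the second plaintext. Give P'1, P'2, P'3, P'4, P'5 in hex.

P'1 = 0x8, P'2 = 0x5, P'3 = 0x6, P'4 = 0x6, P'5 = 0x4

In CTR with a reused counter, both messages share the same keystream S_i, so C_i ⊕ C'_i = P_i ⊕ P'_i and thus P'_i = P_i ⊕ C_i ⊕ C'_i.
P'1: 0x2 ⊕ 0xD ⊕ 0x7 = 0x8.
P'2: 0x3 ⊕ 0xF ⊕ 0x9 = 0x5.
P'3: 0x9 ⊕ 0x4 ⊕ 0xB = 0x6.
P'4: 0x2 ⊕ 0x8 ⊕ 0xC = 0x6.
P'5: 0xC ⊕ 0x7 ⊕ 0xF = 0x4.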